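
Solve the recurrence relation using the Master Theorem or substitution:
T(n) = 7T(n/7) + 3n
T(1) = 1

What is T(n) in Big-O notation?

By Master Theorem: a=7, b=7, f(n)=3n. Since log_7(7) = 1 and f(n) = Θ(n^1), Case 2 applies. T(n) = O(n log n).

Answer: O(n log n)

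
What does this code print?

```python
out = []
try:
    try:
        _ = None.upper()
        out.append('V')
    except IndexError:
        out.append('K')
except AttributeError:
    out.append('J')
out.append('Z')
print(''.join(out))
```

Execution trace: 'J' (outer except AttributeError) → 'Z' (after the try/except). Output: JZ

Answer: JZ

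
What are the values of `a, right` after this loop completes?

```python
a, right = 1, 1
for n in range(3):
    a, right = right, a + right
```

Fibonacci: after 3 iterations
`a, right` takes the values: (1, 1) → (1, 2) → (2, 3) → (3, 5)

Answer: 3, 5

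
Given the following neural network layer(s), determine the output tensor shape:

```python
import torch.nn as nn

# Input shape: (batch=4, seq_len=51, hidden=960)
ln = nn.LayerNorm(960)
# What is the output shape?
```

Input: (4, 51, 960) -> Output: (4, 51, 960)

Answer: (4, 51, 960)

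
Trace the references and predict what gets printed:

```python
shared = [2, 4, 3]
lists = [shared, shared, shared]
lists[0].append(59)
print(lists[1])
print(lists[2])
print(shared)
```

Key concept: list of same reference.
Step by step:
`shared = [2, 4, 3]` → shared = [2, 4, 3]
`lists = [shared, shared, shared]` → lists = [[2, 4, 3], [2, 4, 3], [2, 4, 3]]
`lists[0].append(59)` → shared = [2, 4, 3, 59]; lists = [[2, 4, 3, 59], [2, 4, 3, 59], [2, 4, 3, 59]]
`print(lists[1])` → prints [2, 4, 3, 59]
`print(lists[2])` → prints [2, 4, 3, 59]
`print(shared)` → prints [2, 4, 3, 59]

Answer:
[2, 4, 3, 59]
[2, 4, 3, 59]
[2, 4, 3, 59]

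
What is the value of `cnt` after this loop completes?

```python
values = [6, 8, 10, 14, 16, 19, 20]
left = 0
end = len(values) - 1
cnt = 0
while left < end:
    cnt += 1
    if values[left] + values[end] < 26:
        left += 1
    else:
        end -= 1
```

Steps to find pair summing to 26
`cnt` takes the values: 0 → 1 → 2 → 3 → 4 → 5 → 6

Answer: 6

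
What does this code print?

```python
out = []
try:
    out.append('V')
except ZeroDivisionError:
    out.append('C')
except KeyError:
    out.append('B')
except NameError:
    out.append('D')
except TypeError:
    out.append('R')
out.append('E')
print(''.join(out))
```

Execution trace: 'V' (try body, no exception) → 'E' (after the try/except). Output: VE

Answer: VE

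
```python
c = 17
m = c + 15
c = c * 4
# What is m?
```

Trace:
`c = 17` → c = 17
`m = c + 15` → m = 32
`c = c * 4` → c = 68
So m = 32

Answer: 32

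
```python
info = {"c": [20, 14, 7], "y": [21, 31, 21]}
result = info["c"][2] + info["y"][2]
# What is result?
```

Trace:
`info = {"c": [20, 14, 7], "y": [21, 31, 21]}` → info = {'c': [20, 14, 7], 'y': [21, 31, 21]}
`result = info["c"][2] + info["y"][2]` → result = 28
So result = 28

Answer: 28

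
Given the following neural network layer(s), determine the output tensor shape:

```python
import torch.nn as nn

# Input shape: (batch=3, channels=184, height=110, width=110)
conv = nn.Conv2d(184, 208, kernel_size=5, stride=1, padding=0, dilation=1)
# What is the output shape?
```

Input: (3, 184, 110, 110) -> Output: (3, 208, 106, 106)

Answer: (3, 208, 106, 106)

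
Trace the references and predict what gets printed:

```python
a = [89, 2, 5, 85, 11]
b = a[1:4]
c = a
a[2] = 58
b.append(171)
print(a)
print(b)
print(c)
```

Key concept: slice vs alias.
Step by step:
`a = [89, 2, 5, 85, 11]` → a = [89, 2, 5, 85, 11]
`b = a[1:4]` → b = [2, 5, 85]
`c = a` → c = [89, 2, 5, 85, 11] (same object as a)
`a[2] = 58` → a = [89, 2, 58, 85, 11] (same object as c); c = [89, 2, 58, 85, 11] (same object as a)
`b.append(171)` → b = [2, 5, 85, 171]
`print(a)` → prints [89, 2, 58, 85, 11]
`print(b)` → prints [2, 5, 85, 171]
`print(c)` → prints [89, 2, 58, 85, 11]

Answer:
[89, 2, 58, 85, 11]
[2, 5, 85, 171]
[89, 2, 58, 85, 11]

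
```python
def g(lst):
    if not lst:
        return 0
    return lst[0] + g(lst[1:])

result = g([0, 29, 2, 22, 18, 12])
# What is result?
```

0 + 29 + 2 + 22 + 18 + 12 + 0 = 83

Answer: 83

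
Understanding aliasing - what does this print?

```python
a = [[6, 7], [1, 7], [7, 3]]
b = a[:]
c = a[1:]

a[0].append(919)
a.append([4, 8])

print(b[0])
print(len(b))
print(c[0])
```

Key concept: slice with nested mutation.
Step by step:
`a = [[6, 7], [1, 7], [7, 3]]` → a = [[6, 7], [1, 7], [7, 3]]
`b = a[:]` → b = [[6, 7], [1, 7], [7, 3]]
`c = a[1:]` → c = [[1, 7], [7, 3]]
`a[0].append(919)` → a = [[6, 7, 919], [1, 7], [7, 3]]; b = [[6, 7, 919], [1, 7], [7, 3]]
`a.append([4, 8])` → a = [[6, 7, 919], [1, 7], [7, 3], [4, 8]]
`print(b[0])` → prints [6, 7, 919]
`print(len(b))` → prints 3
`print(c[0])` → prints [1, 7]

Answer:
[6, 7, 919]
3
[1, 7]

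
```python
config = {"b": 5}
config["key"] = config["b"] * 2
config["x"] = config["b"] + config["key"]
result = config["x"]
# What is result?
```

Trace:
`config = {"b": 5}` → config = {'b': 5}
`config["key"] = config["b"] * 2` → config = {'b': 5, 'key': 10}
`config["x"] = config["b"] + config["key"]` → config = {'b': 5, 'key': 10, 'x': 15}
`result = config["x"]` → result = 15
So result = 15

Answer: 15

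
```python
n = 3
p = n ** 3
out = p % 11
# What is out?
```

Trace:
`n = 3` → n = 3
`p = n ** 3` → p = 27
`out = p % 11` → out = 5
So out = 5

Answer: 5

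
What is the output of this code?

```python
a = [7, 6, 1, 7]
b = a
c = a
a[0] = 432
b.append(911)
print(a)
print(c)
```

Key concept: multiple aliases.
Step by step:
`a = [7, 6, 1, 7]` → a = [7, 6, 1, 7]
`b = a` → b = [7, 6, 1, 7] (same object as a)
`c = a` → c = [7, 6, 1, 7] (same object as a, b)
`a[0] = 432` → a = [432, 6, 1, 7] (same object as b, c); b = [432, 6, 1, 7] (same object as a, c); c = [432, 6, 1, 7] (same object as a, b)
`b.append(911)` → a = [432, 6, 1, 7, 911] (same object as b, c); b = [432, 6, 1, 7, 911] (same object as a, c); c = [432, 6, 1, 7, 911] (same object as a, b)
`print(a)` → prints [432, 6, 1, 7, 911]
`print(c)` → prints [432, 6, 1, 7, 911]

Answer:
[432, 6, 1, 7, 911]
[432, 6, 1, 7, 911]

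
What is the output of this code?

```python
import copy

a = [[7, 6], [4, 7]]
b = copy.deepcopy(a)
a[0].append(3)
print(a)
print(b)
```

Key concept: deep copy is fully independent.
Step by step:
`a = [[7, 6], [4, 7]]` → a = [[7, 6], [4, 7]]
`b = copy.deepcopy(a)` → b = [[7, 6], [4, 7]]
`a[0].append(3)` → a = [[7, 6, 3], [4, 7]]
`print(a)` → prints [[7, 6, 3], [4, 7]]
`print(b)` → prints [[7, 6], [4, 7]]

Answer:
[[7, 6, 3], [4, 7]]
[[7, 6], [4, 7]]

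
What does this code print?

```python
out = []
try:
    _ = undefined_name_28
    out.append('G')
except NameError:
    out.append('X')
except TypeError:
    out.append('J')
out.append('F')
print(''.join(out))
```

Execution trace: 'X' (except NameError) → 'F' (after the try/except). Output: XF

Answer: XF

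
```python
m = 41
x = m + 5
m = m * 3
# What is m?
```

Trace:
`m = 41` → m = 41
`x = m + 5` → x = 46
`m = m * 3` → m = 123
So m = 123

Answer: 123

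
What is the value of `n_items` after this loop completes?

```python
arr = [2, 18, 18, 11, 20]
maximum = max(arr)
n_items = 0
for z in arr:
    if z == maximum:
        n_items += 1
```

Count of max value 20 in [2, 18, 18, 11, 20]
`n_items` takes the values: 0 → 1

Answer: 1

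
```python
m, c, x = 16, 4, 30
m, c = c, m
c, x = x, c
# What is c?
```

Trace:
`m, c, x = 16, 4, 30` → m = 16; c = 4; x = 30
`m, c = c, m` → m = 4; c = 16
`c, x = x, c` → c = 30; x = 16
So c = 30

Answer: 30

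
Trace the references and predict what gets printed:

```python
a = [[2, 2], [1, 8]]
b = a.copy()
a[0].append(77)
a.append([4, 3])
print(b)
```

Key concept: shallow copy with nested lists.
Step by step:
`a = [[2, 2], [1, 8]]` → a = [[2, 2], [1, 8]]
`b = a.copy()` → b = [[2, 2], [1, 8]]
`a[0].append(77)` → a = [[2, 2, 77], [1, 8]]; b = [[2, 2, 77], [1, 8]]
`a.append([4, 3])` → a = [[2, 2, 77], [1, 8], [4, 3]]
`print(b)` → prints [[2, 2, 77], [1, 8]]

Answer: [[2, 2, 77], [1, 8]]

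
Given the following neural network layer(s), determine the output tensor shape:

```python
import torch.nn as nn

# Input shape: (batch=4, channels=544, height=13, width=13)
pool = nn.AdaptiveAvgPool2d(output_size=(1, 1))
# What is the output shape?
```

Input: (4, 544, 13, 13) -> Output: (4, 544, 1, 1)

Answer: (4, 544, 1, 1)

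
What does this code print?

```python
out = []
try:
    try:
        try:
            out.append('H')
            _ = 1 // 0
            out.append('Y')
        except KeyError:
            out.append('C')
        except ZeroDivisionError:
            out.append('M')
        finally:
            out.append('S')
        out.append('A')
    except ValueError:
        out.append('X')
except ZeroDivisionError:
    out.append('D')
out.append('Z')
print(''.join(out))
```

Execution trace: 'H' (inner try body) → 'M' (inner except ZeroDivisionError) → 'S' (inner finally) → 'A' (try body, no exception) → 'Z' (after the try/except). Output: HMSAZ

Answer: HMSAZ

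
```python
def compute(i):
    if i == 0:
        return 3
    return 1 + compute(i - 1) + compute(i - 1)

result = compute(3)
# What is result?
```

compute(i) = 1 + 2·compute(i-1), compute(0)=3. Closed form: (3+1)·2^3 - 1 = 31.

Answer: 31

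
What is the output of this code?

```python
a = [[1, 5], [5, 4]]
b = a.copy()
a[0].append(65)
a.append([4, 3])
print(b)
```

Key concept: shallow copy with nested lists.
Step by step:
`a = [[1, 5], [5, 4]]` → a = [[1, 5], [5, 4]]
`b = a.copy()` → b = [[1, 5], [5, 4]]
`a[0].append(65)` → a = [[1, 5, 65], [5, 4]]; b = [[1, 5, 65], [5, 4]]
`a.append([4, 3])` → a = [[1, 5, 65], [5, 4], [4, 3]]
`print(b)` → prints [[1, 5, 65], [5, 4]]

Answer: [[1, 5, 65], [5, 4]]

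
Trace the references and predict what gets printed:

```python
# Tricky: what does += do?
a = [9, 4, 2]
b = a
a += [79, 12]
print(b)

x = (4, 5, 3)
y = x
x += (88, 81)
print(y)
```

Key concept: += behavior differs for mutable vs immutable.
Step by step:
`a = [9, 4, 2]` → a = [9, 4, 2]
`b = a` → b = [9, 4, 2] (same object as a)
`a += [79, 12]` → a = [9, 4, 2, 79, 12] (same object as b); b = [9, 4, 2, 79, 12] (same object as a)
`print(b)` → prints [9, 4, 2, 79, 12]
`x = (4, 5, 3)` → x = (4, 5, 3)
`y = x` → y = (4, 5, 3)
`x += (88, 81)` → x = (4, 5, 3, 88, 81)
`print(y)` → prints (4, 5, 3)

Answer:
[9, 4, 2, 79, 12]
(4, 5, 3)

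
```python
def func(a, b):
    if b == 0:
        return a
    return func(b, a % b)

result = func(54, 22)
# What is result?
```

func(54, 22) -> func(22, 10) -> func(10, 2) -> func(2, 0) -> 2

Answer: 2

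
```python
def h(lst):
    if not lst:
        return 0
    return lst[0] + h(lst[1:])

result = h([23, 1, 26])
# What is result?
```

23 + 1 + 26 + 0 = 50

Answer: 50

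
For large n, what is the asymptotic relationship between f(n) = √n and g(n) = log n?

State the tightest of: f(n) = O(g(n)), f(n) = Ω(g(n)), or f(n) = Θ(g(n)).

√n vs log n: f(n) = Ω(g(n)) but not O(g(n)) — √n grows strictly faster than log n.

Answer: f(n) = Ω(g(n)) but not O(g(n)) — √n grows strictly faster than log n.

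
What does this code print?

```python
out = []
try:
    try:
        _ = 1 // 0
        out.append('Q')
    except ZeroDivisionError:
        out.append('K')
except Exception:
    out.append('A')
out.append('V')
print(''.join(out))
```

Execution trace: 'K' (inner except ZeroDivisionError) → 'V' (after the try/except). Output: KV

Answer: KV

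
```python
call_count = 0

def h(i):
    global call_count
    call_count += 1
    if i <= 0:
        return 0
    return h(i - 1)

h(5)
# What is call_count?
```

Linear recursion stepping by 1: 6 calls from i=5 down to ≤0.

Answer: 6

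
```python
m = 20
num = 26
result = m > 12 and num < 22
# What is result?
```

Trace:
`m = 20` → m = 20
`num = 26` → num = 26
`result = m > 12 and num < 22` → result = False
So result = False

Answer: False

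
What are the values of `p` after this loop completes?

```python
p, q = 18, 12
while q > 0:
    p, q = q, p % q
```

GCD of 18 and 12
`p` takes the values: 18 → 12 → 6

Answer: 6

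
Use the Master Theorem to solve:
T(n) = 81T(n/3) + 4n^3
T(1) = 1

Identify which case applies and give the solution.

a=81, b=3, f(n)=4n^3. log_3(81) = 4. Since c=3 < 4, Case 1 applies: T(n) = Θ(n^log_b(a)) = O(n^4).

Answer: O(n^4) - Case 1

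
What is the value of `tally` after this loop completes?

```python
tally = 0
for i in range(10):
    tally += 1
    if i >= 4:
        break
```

Loop breaks when i reaches 4, tally is 5
`tally` takes the values: 0 → 1 → 2 → 3 → 4 → 5

Answer: 5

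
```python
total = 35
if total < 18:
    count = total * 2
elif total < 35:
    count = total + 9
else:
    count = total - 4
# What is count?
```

Trace:
`total = 35` → total = 35
`if total < 18: ...` → total < 18 is False, total < 35 is False, take else branch → count = 31
So count = 31

Answer: 31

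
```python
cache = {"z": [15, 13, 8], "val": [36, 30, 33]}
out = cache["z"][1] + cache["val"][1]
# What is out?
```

Trace:
`cache = {"z": [15, 13, 8], "val": [36, 30, 33]}` → cache = {'z': [15, 13, 8], 'val': [36, 30, 33]}
`out = cache["z"][1] + cache["val"][1]` → out = 43
So out = 43

Answer: 43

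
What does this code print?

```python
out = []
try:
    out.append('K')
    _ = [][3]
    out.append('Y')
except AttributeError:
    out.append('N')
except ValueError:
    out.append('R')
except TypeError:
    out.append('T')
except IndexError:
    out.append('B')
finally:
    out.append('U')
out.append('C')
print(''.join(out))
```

Execution trace: 'K' (try body) → 'B' (except IndexError) → 'U' (finally) → 'C' (after the try/except). Output: KBUC

Answer: KBUC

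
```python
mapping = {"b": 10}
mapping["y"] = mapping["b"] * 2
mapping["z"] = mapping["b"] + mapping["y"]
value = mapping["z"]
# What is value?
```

Trace:
`mapping = {"b": 10}` → mapping = {'b': 10}
`mapping["y"] = mapping["b"] * 2` → mapping = {'b': 10, 'y': 20}
`mapping["z"] = mapping["b"] + mapping["y"]` → mapping = {'b': 10, 'y': 20, 'z': 30}
`value = mapping["z"]` → value = 30
So value = 30

Answer: 30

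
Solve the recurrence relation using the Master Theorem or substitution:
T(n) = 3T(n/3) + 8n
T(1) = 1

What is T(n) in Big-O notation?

By Master Theorem: a=3, b=3, f(n)=8n. Since log_3(3) = 1 and f(n) = Θ(n^1), Case 2 applies. T(n) = O(n log n).

Answer: O(n log n)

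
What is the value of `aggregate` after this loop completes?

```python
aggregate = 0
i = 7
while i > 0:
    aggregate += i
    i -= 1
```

Sum 7 down to 1
`aggregate` takes the values: 0 → 7 → 13 → 18 → 22 → 25 → 27 → 28

Answer: 28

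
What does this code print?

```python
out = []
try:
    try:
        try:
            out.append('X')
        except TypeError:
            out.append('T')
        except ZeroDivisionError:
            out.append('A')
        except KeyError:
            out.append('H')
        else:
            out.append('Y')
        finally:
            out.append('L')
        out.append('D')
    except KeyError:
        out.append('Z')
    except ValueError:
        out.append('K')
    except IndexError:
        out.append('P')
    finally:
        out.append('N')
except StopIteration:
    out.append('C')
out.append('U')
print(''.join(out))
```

Execution trace: 'X' (inner try body, no exception) → 'Y' (inner else) → 'L' (inner finally) → 'D' (try body, no exception) → 'N' (finally) → 'U' (after the try/except). Output: XYLDNU

Answer: XYLDNU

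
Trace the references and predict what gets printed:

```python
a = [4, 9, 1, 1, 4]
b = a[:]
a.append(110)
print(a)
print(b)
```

Key concept: slice [:] creates copy.
Step by step:
`a = [4, 9, 1, 1, 4]` → a = [4, 9, 1, 1, 4]
`b = a[:]` → b = [4, 9, 1, 1, 4]
`a.append(110)` → a = [4, 9, 1, 1, 4, 110]
`print(a)` → prints [4, 9, 1, 1, 4, 110]
`print(b)` → prints [4, 9, 1, 1, 4]

Answer:
[4, 9, 1, 1, 4, 110]
[4, 9, 1, 1, 4]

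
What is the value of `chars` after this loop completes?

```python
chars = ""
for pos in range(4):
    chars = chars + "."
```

Repeat '.' 4 times
`chars` takes the values: "" → "." → ".." → "..." → "...."

Answer: "...."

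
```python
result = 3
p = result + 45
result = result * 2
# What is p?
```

Trace:
`result = 3` → result = 3
`p = result + 45` → p = 48
`result = result * 2` → result = 6
So p = 48

Answer: 48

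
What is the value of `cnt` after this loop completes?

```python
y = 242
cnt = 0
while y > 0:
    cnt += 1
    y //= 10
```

Count digits by repeated division by 10
`cnt` takes the values: 0 → 1 → 2 → 3

Answer: 3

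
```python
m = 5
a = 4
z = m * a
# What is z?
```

Trace:
`m = 5` → m = 5
`a = 4` → a = 4
`z = m * a` → z = 20
So z = 20

Answer: 20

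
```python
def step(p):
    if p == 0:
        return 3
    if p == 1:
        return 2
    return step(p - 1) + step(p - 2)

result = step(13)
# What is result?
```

Build up from base cases: step(0)=3, step(1)=2, step(2)=5, step(3)=7, step(4)=12, step(5)=19, step(6)=31, ..., step(13)=898

Answer: 898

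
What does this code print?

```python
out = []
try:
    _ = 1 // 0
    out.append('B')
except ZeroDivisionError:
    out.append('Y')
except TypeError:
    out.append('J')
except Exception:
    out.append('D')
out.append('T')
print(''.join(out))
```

Execution trace: 'Y' (except ZeroDivisionError) → 'T' (after the try/except). Output: YT

Answer: YT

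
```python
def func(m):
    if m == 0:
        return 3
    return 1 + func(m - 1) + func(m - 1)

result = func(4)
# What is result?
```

func(m) = 1 + 2·func(m-1), func(0)=3. Closed form: (3+1)·2^4 - 1 = 63.

Answer: 63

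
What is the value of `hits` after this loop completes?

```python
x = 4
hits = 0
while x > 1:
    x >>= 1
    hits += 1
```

Count right shifts until 1
`hits` takes the values: 0 → 1 → 2

Answer: 2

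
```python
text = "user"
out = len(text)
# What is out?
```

Trace:
`text = "user"` → text = 'user'
`out = len(text)` → out = 4
So out = 4

Answer: 4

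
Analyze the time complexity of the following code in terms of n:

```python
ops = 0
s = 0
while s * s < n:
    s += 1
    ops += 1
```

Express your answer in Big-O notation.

Each loop level contributes: √n. Multiplying the contributions gives O(√n).

Answer: O(√n)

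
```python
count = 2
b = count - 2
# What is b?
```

Trace:
`count = 2` → count = 2
`b = count - 2` → b = 0
So b = 0

Answer: 0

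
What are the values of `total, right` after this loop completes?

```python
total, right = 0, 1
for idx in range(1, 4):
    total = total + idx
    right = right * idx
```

Sum and factorial of 1 to 3
`total, right` takes the values: (0, 1) → (1, 1) → (3, 1) → (3, 2) → (6, 2) → (6, 6)

Answer: 6, 6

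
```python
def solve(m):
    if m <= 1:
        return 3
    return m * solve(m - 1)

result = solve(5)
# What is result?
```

solve(5) = 5 * 4 * 3 * 2 * 3 = 360

Answer: 360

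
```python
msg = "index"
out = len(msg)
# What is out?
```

Trace:
`msg = "index"` → msg = 'index'
`out = len(msg)` → out = 5
So out = 5

Answer: 5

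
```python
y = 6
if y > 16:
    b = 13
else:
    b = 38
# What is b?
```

Trace:
`y = 6` → y = 6
`if y > 16: ...` → y > 16 is False, take else branch → b = 38
So b = 38

Answer: 38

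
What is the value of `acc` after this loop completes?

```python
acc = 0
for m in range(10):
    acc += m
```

Sum of 0 to 9 = 45
`acc` takes the values: 0 → 1 → 3 → 6 → 10 → 15 → 21 → 28 → 36 → 45

Answer: 45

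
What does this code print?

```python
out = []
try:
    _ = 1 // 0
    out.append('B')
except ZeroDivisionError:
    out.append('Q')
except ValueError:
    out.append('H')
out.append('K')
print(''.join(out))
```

Execution trace: 'Q' (except ZeroDivisionError) → 'K' (after the try/except). Output: QK

Answer: QK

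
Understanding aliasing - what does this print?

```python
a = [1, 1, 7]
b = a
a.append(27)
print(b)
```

Key concept: basic list aliasing.
Step by step:
`a = [1, 1, 7]` → a = [1, 1, 7]
`b = a` → b = [1, 1, 7] (same object as a)
`a.append(27)` → a = [1, 1, 7, 27] (same object as b); b = [1, 1, 7, 27] (same object as a)
`print(b)` → prints [1, 1, 7, 27]

Answer: [1, 1, 7, 27]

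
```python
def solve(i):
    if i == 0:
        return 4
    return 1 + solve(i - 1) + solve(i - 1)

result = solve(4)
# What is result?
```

solve(i) = 1 + 2·solve(i-1), solve(0)=4. Closed form: (4+1)·2^4 - 1 = 79.

Answer: 79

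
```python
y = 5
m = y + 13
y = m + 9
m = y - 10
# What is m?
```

Trace:
`y = 5` → y = 5
`m = y + 13` → m = 18
`y = m + 9` → y = 27
`m = y - 10` → m = 17
So m = 17

Answer: 17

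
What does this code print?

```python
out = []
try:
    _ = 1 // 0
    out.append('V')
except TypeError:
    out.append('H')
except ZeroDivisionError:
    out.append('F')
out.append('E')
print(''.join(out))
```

Execution trace: 'F' (except ZeroDivisionError) → 'E' (after the try/except). Output: FE

Answer: FE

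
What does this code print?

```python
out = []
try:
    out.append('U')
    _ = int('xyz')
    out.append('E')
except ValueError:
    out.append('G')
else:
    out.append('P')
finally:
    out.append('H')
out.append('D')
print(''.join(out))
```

Execution trace: 'U' (try body) → 'G' (except ValueError) → 'H' (finally) → 'D' (after the try/except). Output: UGHD

Answer: UGHD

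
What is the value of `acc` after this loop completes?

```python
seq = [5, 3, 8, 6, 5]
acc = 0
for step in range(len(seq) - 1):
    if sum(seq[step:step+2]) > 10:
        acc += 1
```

Count windows with sum > 10
`acc` takes the values: 0 → 1 → 2 → 3

Answer: 3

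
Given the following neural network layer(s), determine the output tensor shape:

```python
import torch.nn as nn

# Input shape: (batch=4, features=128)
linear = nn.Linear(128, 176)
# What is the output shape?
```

Input: (4, 128) -> Output: (4, 176)

Answer: (4, 176)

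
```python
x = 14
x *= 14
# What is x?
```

Trace:
`x = 14` → x = 14
`x *= 14` → x = 196
So x = 196

Answer: 196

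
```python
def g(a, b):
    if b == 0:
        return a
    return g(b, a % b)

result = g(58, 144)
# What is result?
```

g(58, 144) -> g(144, 58) -> g(58, 28) -> g(28, 2) -> g(2, 0) -> 2

Answer: 2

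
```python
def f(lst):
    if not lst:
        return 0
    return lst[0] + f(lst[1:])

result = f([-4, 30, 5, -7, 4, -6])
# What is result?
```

(-4) + 30 + 5 + (-7) + 4 + (-6) + 0 = 22

Answer: 22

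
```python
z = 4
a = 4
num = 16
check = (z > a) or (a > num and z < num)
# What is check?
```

Trace:
`z = 4` → z = 4
`a = 4` → a = 4
`num = 16` → num = 16
`check = (z > a) or (a > num and z < num)` → check = False
So check = False

Answer: False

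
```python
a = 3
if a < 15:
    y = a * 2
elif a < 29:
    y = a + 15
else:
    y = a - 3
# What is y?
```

Trace:
`a = 3` → a = 3
`if a < 15: ...` → a < 15 is True → y = 6
So y = 6

Answer: 6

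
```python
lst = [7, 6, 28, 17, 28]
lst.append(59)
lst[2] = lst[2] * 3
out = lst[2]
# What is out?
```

Trace:
`lst = [7, 6, 28, 17, 28]` → lst = [7, 6, 28, 17, 28]
`lst.append(59)` → lst = [7, 6, 28, 17, 28, 59]
`lst[2] = lst[2] * 3` → lst = [7, 6, 84, 17, 28, 59]
`out = lst[2]` → out = 84
So out = 84

Answer: 84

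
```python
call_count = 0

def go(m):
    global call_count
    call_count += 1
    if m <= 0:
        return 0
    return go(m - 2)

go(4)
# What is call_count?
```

Linear recursion stepping by 2: 3 calls from m=4 down to ≤0.

Answer: 3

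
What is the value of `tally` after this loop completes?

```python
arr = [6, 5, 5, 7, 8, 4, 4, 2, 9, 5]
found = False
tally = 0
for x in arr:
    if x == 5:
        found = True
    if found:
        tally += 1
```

Count elements after first 5 in [6, 5, 5, 7, 8, 4, 4, 2, 9, 5]
`tally` takes the values: 0 → 1 → 2 → 3 → 4 → 5 → 6 → 7 → 8 → 9

Answer: 9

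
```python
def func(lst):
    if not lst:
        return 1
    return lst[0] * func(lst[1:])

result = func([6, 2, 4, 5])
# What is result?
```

Product over [6, 2, 4, 5] = 6 * 2 * 4 * 5 = 240

Answer: 240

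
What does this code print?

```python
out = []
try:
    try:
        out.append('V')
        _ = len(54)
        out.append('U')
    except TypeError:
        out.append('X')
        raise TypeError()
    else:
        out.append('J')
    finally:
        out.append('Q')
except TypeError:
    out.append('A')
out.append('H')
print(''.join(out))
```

Execution trace: 'V' (inner try body) → 'X' (inner except TypeError) → 'Q' (inner finally) → 'A' (outer except TypeError) → 'H' (after the try/except). Output: VXQAH

Answer: VXQAH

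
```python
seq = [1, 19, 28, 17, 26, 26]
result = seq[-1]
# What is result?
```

Trace:
`seq = [1, 19, 28, 17, 26, 26]` → seq = [1, 19, 28, 17, 26, 26]
`result = seq[-1]` → result = 26
So result = 26

Answer: 26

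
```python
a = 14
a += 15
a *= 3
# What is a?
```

Trace:
`a = 14` → a = 14
`a += 15` → a = 29
`a *= 3` → a = 87
So a = 87

Answer: 87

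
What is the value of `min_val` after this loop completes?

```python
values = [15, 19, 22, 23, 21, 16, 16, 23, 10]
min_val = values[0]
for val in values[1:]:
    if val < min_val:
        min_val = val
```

Minimum of [15, 19, 22, 23, 21, 16, 16, 23, 10]
`min_val` takes the values: 15 → 10

Answer: 10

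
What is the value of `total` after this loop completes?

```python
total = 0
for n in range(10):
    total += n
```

Sum of 0 to 9 = 45
`total` takes the values: 0 → 1 → 3 → 6 → 10 → 15 → 21 → 28 → 36 → 45

Answer: 45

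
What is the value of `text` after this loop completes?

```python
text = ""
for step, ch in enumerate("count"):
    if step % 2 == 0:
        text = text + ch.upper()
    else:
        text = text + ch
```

Uppercase even positions in 'count'
`text` takes the values: "" → "C" → "Co" → "CoU" → "CoUn" → "CoUnT"

Answer: "CoUnT"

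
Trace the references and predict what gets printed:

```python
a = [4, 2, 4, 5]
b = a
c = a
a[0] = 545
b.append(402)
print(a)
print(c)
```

Key concept: multiple aliases.
Step by step:
`a = [4, 2, 4, 5]` → a = [4, 2, 4, 5]
`b = a` → b = [4, 2, 4, 5] (same object as a)
`c = a` → c = [4, 2, 4, 5] (same object as a, b)
`a[0] = 545` → a = [545, 2, 4, 5] (same object as b, c); b = [545, 2, 4, 5] (same object as a, c); c = [545, 2, 4, 5] (same object as a, b)
`b.append(402)` → a = [545, 2, 4, 5, 402] (same object as b, c); b = [545, 2, 4, 5, 402] (same object as a, c); c = [545, 2, 4, 5, 402] (same object as a, b)
`print(a)` → prints [545, 2, 4, 5, 402]
`print(c)` → prints [545, 2, 4, 5, 402]

Answer:
[545, 2, 4, 5, 402]
[545, 2, 4, 5, 402]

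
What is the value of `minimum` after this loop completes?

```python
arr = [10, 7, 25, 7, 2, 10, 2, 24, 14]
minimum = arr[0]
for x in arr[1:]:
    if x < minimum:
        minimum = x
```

Minimum of [10, 7, 25, 7, 2, 10, 2, 24, 14]
`minimum` takes the values: 10 → 7 → 2

Answer: 2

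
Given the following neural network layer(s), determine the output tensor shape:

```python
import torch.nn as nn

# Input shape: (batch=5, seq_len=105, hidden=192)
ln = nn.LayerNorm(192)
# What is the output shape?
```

Input: (5, 105, 192) -> Output: (5, 105, 192)

Answer: (5, 105, 192)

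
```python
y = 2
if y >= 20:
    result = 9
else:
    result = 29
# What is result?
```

Trace:
`y = 2` → y = 2
`if y >= 20: ...` → y >= 20 is False, take else branch → result = 29
So result = 29

Answer: 29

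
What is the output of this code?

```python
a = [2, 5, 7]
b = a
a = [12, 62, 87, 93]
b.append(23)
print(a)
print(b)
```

Key concept: rebinding vs mutation: a is rebound to a new list, b still points at the original.
Step by step:
`a = [2, 5, 7]` → a = [2, 5, 7]
`b = a` → b = [2, 5, 7] (same object as a)
`a = [12, 62, 87, 93]` → a = [12, 62, 87, 93]
`b.append(23)` → b = [2, 5, 7, 23]
`print(a)` → prints [12, 62, 87, 93]
`print(b)` → prints [2, 5, 7, 23]

Answer:
[12, 62, 87, 93]
[2, 5, 7, 23]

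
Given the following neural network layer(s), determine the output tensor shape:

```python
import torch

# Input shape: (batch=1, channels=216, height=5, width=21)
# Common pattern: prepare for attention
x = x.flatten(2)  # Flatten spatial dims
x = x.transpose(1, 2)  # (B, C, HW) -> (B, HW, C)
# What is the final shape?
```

Input: (1, 216, 5, 21) -> after flatten(2): (1, 216, 105) -> Output: (1, 105, 216)

Answer: (1, 105, 216)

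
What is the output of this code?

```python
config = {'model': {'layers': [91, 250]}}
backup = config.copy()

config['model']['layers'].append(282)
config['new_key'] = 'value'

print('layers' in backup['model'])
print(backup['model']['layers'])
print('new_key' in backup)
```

Key concept: shallow copy gotcha with nested dict.
Step by step:
`config = {'model': {'layers': [91, 250]}}` → config = {'model': {'layers': [91, 250]}}
`backup = config.copy()` → backup = {'model': {'layers': [91, 250]}}
`config['model']['layers'].append(282)` → config = {'model': {'layers': [91, 250, 282]}}; backup = {'model': {'layers': [91, 250, 282]}}
`config['new_key'] = 'value'` → config = {'model': {'layers': [91, 250, 282]}, 'new_key': 'value'}
`print('layers' in backup['model'])` → prints True
`print(backup['model']['layers'])` → prints [91, 250, 282]
`print('new_key' in backup)` → prints False

Answer:
True
[91, 250, 282]
False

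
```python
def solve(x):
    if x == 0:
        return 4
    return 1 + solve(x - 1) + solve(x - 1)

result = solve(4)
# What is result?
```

solve(x) = 1 + 2·solve(x-1), solve(0)=4. Closed form: (4+1)·2^4 - 1 = 79.

Answer: 79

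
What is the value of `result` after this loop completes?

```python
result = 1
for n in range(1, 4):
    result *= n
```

3! = 6
`result` takes the values: 1 → 2 → 6

Answer: 6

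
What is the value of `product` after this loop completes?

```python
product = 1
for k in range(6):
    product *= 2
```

2^6 = 64
`product` takes the values: 1 → 2 → 4 → 8 → 16 → 32 → 64

Answer: 64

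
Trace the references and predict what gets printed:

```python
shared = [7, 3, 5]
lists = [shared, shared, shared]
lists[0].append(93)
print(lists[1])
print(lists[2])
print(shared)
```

Key concept: list of same reference.
Step by step:
`shared = [7, 3, 5]` → shared = [7, 3, 5]
`lists = [shared, shared, shared]` → lists = [[7, 3, 5], [7, 3, 5], [7, 3, 5]]
`lists[0].append(93)` → shared = [7, 3, 5, 93]; lists = [[7, 3, 5, 93], [7, 3, 5, 93], [7, 3, 5, 93]]
`print(lists[1])` → prints [7, 3, 5, 93]
`print(lists[2])` → prints [7, 3, 5, 93]
`print(shared)` → prints [7, 3, 5, 93]

Answer:
[7, 3, 5, 93]
[7, 3, 5, 93]
[7, 3, 5, 93]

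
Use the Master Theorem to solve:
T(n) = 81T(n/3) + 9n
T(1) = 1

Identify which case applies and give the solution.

a=81, b=3, f(n)=9n. log_3(81) = 4. Since c=1 < 4, Case 1 applies: T(n) = Θ(n^log_b(a)) = O(n^4).

Answer: O(n^4) - Case 1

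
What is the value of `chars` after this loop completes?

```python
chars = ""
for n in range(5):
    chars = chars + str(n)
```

Concatenate digits 0 to 4
`chars` takes the values: "" → "0" → "01" → "012" → "0123" → "01234"

Answer: "01234"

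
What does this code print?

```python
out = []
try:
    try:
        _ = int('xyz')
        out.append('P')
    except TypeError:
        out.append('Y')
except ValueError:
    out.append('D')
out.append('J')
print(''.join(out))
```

Execution trace: 'D' (outer except ValueError) → 'J' (after the try/except). Output: DJ

Answer: DJ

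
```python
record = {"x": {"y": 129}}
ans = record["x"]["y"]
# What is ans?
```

Trace:
`record = {"x": {"y": 129}}` → record = {'x': {'y': 129}}
`ans = record["x"]["y"]` → ans = 129
So ans = 129

Answer: 129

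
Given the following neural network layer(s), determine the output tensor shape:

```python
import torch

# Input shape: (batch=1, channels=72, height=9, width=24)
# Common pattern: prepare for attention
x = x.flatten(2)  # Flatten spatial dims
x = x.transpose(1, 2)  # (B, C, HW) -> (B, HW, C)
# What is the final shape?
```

Input: (1, 72, 9, 24) -> after flatten(2): (1, 72, 216) -> Output: (1, 216, 72)

Answer: (1, 216, 72)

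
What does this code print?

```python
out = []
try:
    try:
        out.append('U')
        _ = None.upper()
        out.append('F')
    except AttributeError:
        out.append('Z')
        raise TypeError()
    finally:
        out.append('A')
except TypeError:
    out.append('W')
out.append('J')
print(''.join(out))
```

Execution trace: 'U' (inner try body) → 'Z' (inner except AttributeError) → 'A' (inner finally) → 'W' (outer except TypeError) → 'J' (after the try/except). Output: UZAWJ

Answer: UZAWJ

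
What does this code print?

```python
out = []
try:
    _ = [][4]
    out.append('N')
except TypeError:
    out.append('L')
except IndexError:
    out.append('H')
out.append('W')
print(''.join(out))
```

Execution trace: 'H' (except IndexError) → 'W' (after the try/except). Output: HW

Answer: HW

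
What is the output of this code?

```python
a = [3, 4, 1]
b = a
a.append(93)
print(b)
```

Key concept: basic list aliasing.
Step by step:
`a = [3, 4, 1]` → a = [3, 4, 1]
`b = a` → b = [3, 4, 1] (same object as a)
`a.append(93)` → a = [3, 4, 1, 93] (same object as b); b = [3, 4, 1, 93] (same object as a)
`print(b)` → prints [3, 4, 1, 93]

Answer: [3, 4, 1, 93]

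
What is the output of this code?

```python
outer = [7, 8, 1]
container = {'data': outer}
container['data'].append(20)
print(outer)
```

Key concept: dict holds reference to list.
Step by step:
`outer = [7, 8, 1]` → outer = [7, 8, 1]
`container = {'data': outer}` → container = {'data': [7, 8, 1]}
`container['data'].append(20)` → outer = [7, 8, 1, 20]; container = {'data': [7, 8, 1, 20]}
`print(outer)` → prints [7, 8, 1, 20]

Answer: [7, 8, 1, 20]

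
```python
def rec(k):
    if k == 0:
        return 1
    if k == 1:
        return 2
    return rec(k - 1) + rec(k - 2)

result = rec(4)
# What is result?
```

Build up from base cases: rec(0)=1, rec(1)=2, rec(2)=3, rec(3)=5, rec(4)=8

Answer: 8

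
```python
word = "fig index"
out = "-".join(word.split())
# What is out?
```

Trace:
`word = "fig index"` → word = 'fig index'
`out = "-".join(word.split())` → out = 'fig-index'
So out = 'fig-index'

Answer: 'fig-index'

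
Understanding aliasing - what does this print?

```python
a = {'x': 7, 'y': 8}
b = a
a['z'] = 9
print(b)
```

Key concept: dict aliasing.
Step by step:
`a = {'x': 7, 'y': 8}` → a = {'x': 7, 'y': 8}
`b = a` → b = {'x': 7, 'y': 8} (same object as a)
`a['z'] = 9` → a = {'x': 7, 'y': 8, 'z': 9} (same object as b); b = {'x': 7, 'y': 8, 'z': 9} (same object as a)
`print(b)` → prints {'x': 7, 'y': 8, 'z': 9}

Answer: {'x': 7, 'y': 8, 'z': 9}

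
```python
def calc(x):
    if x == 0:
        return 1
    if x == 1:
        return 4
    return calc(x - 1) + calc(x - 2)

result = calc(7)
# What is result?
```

Build up from base cases: calc(0)=1, calc(1)=4, calc(2)=5, calc(3)=9, calc(4)=14, calc(5)=23, calc(6)=37, ..., calc(7)=60

Answer: 60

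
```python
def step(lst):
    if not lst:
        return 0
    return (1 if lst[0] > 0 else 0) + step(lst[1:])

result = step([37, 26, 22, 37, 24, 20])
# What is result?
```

Count of positive elements in [37, 26, 22, 37, 24, 20] = 6

Answer: 6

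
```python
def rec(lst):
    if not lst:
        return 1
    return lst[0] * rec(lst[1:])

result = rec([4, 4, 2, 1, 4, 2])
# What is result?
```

Product over [4, 4, 2, 1, 4, 2] = 4 * 4 * 2 * 1 * 4 * 2 = 256

Answer: 256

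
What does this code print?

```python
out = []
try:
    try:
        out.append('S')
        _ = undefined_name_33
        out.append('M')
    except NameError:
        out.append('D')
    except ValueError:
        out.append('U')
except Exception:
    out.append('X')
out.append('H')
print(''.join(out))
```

Execution trace: 'S' (inner try body) → 'D' (inner except NameError) → 'H' (after the try/except). Output: SDH

Answer: SDH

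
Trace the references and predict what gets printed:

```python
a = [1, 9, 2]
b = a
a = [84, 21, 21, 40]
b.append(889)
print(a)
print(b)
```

Key concept: rebinding vs mutation: a is rebound to a new list, b still points at the original.
Step by step:
`a = [1, 9, 2]` → a = [1, 9, 2]
`b = a` → b = [1, 9, 2] (same object as a)
`a = [84, 21, 21, 40]` → a = [84, 21, 21, 40]
`b.append(889)` → b = [1, 9, 2, 889]
`print(a)` → prints [84, 21, 21, 40]
`print(b)` → prints [1, 9, 2, 889]

Answer:
[84, 21, 21, 40]
[1, 9, 2, 889]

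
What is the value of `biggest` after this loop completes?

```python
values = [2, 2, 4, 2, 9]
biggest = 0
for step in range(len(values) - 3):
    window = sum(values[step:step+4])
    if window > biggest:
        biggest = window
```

Max sum of 4-element window in [2, 2, 4, 2, 9]
`biggest` takes the values: 0 → 10 → 17

Answer: 17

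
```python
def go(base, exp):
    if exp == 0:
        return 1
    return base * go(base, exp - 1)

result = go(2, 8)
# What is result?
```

go(2, 8) = 2 * 2 * 2 * 2 * 2 * 2 * 2 * 2 = 256

Answer: 256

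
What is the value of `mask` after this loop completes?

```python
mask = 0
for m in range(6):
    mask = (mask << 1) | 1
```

Build 6 consecutive 1-bits: 0b111111
`mask` takes the values: 0 → 1 → 3 → 7 → 15 → 31 → 63

Answer: 63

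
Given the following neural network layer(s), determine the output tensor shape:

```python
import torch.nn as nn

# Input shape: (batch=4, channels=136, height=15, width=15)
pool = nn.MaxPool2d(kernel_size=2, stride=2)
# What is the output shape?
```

Input: (4, 136, 15, 15) -> Output: (4, 136, 7, 7)

Answer: (4, 136, 7, 7)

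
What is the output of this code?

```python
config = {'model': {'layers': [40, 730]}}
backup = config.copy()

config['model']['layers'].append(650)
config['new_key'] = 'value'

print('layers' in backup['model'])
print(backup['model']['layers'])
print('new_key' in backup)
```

Key concept: shallow copy gotcha with nested dict.
Step by step:
`config = {'model': {'layers': [40, 730]}}` → config = {'model': {'layers': [40, 730]}}
`backup = config.copy()` → backup = {'model': {'layers': [40, 730]}}
`config['model']['layers'].append(650)` → config = {'model': {'layers': [40, 730, 650]}}; backup = {'model': {'layers': [40, 730, 650]}}
`config['new_key'] = 'value'` → config = {'model': {'layers': [40, 730, 650]}, 'new_key': 'value'}
`print('layers' in backup['model'])` → prints True
`print(backup['model']['layers'])` → prints [40, 730, 650]
`print('new_key' in backup)` → prints False

Answer:
True
[40, 730, 650]
False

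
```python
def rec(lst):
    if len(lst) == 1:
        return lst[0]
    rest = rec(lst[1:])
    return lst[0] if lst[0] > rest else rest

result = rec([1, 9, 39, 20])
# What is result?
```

Recursive max over [1, 9, 39, 20] = 39

Answer: 39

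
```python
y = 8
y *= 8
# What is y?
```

Trace:
`y = 8` → y = 8
`y *= 8` → y = 64
So y = 64

Answer: 64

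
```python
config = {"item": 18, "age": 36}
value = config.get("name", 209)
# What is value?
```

Trace:
`config = {"item": 18, "age": 36}` → config = {'item': 18, 'age': 36}
`value = config.get("name", 209)` → value = 209
So value = 209

Answer: 209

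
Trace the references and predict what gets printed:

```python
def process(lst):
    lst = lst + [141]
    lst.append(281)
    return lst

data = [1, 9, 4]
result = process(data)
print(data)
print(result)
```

Key concept: rebinding parameter vs mutation.
Step by step:
`data = [1, 9, 4]` → data = [1, 9, 4]
`result = process(data)` → result = [1, 9, 4, 141, 281]
`print(data)` → prints [1, 9, 4]
`print(result)` → prints [1, 9, 4, 141, 281]

Answer:
[1, 9, 4]
[1, 9, 4, 141, 281]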